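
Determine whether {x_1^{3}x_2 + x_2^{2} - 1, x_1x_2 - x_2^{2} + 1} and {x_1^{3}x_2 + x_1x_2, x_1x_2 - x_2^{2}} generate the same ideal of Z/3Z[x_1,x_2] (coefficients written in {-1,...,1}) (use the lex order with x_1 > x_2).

Equality of ideals is decidable: compute both reduced Gröbner bases (unique for the ordering) and check whether they agree.
Buchberger on the first generating set:
f_1 = x_1^{3}x_2 + x_2^{2} - 1, LT = x_1^{3}x_2.
f_2 = x_1x_2 - x_2^{2} + 1, LT = x_1x_2.

S(f_1,f_2): lcm = x_1^{3}x_2. S = x_1^{2}x_2^{2} - x_1^{2} + x_2^{2} - 1.
  leading term x_1^{2}x_2^{2}: subtract (x_1x_2)·f_2 from x_1^{2}x_2^{2} - x_1^{2} + x_2^{2} - 1 → -x_1^{2} + x_1x_2^{3} - x_1x_2 + x_2^{2} - 1
  leading term x_1^{2}: no divisor's leading term divides it; move -x_1^{2} to the remainder.
  leading term x_1x_2^{3}: subtract (x_2^{2})·f_2 from x_1x_2^{3} - x_1x_2 + x_2^{2} - 1 → -x_1x_2 + x_2^{4} - 1
  leading term x_1x_2: subtract (-1)·f_2 from -x_1x_2 + x_2^{4} - 1 → x_2^{4} - x_2^{2}
  leading term x_2^{4}: no divisor's leading term divides it; move x_2^{4} to the remainder.
  leading term x_2^{2}: no divisor's leading term divides it; move -x_2^{2} to the remainder.
  remainder -x_1^{2} + x_2^{4} - x_2^{2} ≠ 0; add g_3 = -x_1^{2} + x_2^{4} - x_2^{2} to the basis.

S(f_1,g_3): lcm = x_1^{3}x_2. S = x_1x_2^{5} - x_1x_2^{3} + x_2^{2} - 1.
  leading term x_1x_2^{5}: subtract (x_2^{4})·f_2 from x_1x_2^{5} - x_1x_2^{3} + x_2^{2} - 1 → -x_1x_2^{3} + x_2^{6} - x_2^{4} + x_2^{2} - 1
  leading term x_1x_2^{3}: subtract (-x_2^{2})·f_2 from -x_1x_2^{3} + x_2^{6} - x_2^{4} + x_2^{2} - 1 → x_2^{6} + x_2^{4} - x_2^{2} - 1
  leading term x_2^{6}: no divisor's leading term divides it; move x_2^{6} to the remainder.
  leading term x_2^{4}: no divisor's leading term divides it; move x_2^{4} to the remainder.
  leading term x_2^{2}: no divisor's leading term divides it; move -x_2^{2} to the remainder.
  leading term 1: no divisor's leading term divides it; move -1 to the remainder.
  remainder x_2^{6} + x_2^{4} - x_2^{2} - 1 ≠ 0; add g_4 = x_2^{6} + x_2^{4} - x_2^{2} - 1 to the basis.

S(f_2,g_3): lcm = x_1^{2}x_2. S = -x_1x_2^{2} + x_1 + x_2^{5} - x_2^{3}.
  leading term x_1x_2^{2}: subtract (-x_2)·f_2 from -x_1x_2^{2} + x_1 + x_2^{5} - x_2^{3} → x_1 + x_2^{5} + x_2^{3} + x_2
  leading term x_1: no divisor's leading term divides it; move x_1 to the remainder.
  leading term x_2^{5}: no divisor's leading term divides it; move x_2^{5} to the remainder.
  leading term x_2^{3}: no divisor's leading term divides it; move x_2^{3} to the remainder.
  leading term x_2: no divisor's leading term divides it; move x_2 to the remainder.
  remainder x_1 + x_2^{5} + x_2^{3} + x_2 ≠ 0; add g_5 = x_1 + x_2^{5} + x_2^{3} + x_2 to the basis.

The other S-polynomials (S(f_1,g_4), S(f_2,g_4), S(g_3,g_4), S(f_1,g_5), S(f_2,g_5), S(g_3,g_5), S(g_4,g_5)) all reduce to 0 modulo the current basis, so we have a Gröbner basis.
Inter-reduce: drop elements whose leading term is divisible by another's, tail-reduce, and make monic.
Reduced Gröbner basis: {x_1 + x_2^{5} + x_2^{3} + x_2, x_2^{6} + x_2^{4} - x_2^{2} - 1}.

Buchberger on the second generating set:
h_1 = x_1^{3}x_2 + x_1x_2, LT = x_1^{3}x_2.
h_2 = x_1x_2 - x_2^{2}, LT = x_1x_2.

S(h_1,h_2): lcm = x_1^{3}x_2. S = x_1^{2}x_2^{2} + x_1x_2.
  leading term x_1^{2}x_2^{2}: subtract (x_1x_2)·h_2 from x_1^{2}x_2^{2} + x_1x_2 → x_1x_2^{3} + x_1x_2
  leading term x_1x_2^{3}: subtract (x_2^{2})·h_2 from x_1x_2^{3} + x_1x_2 → x_1x_2 + x_2^{4}
  leading term x_1x_2: subtract (1)·h_2 from x_1x_2 + x_2^{4} → x_2^{4} + x_2^{2}
  leading term x_2^{4}: no divisor's leading term divides it; move x_2^{4} to the remainder.
  leading term x_2^{2}: no divisor's leading term divides it; move x_2^{2} to the remainder.
  remainder x_2^{4} + x_2^{2} ≠ 0; add k_3 = x_2^{4} + x_2^{2} to the basis.

The other S-polynomials (S(h_1,k_3), S(h_2,k_3)) all reduce to 0 modulo the current basis, so we have a Gröbner basis.
Inter-reduce: drop elements whose leading term is divisible by another's, tail-reduce, and make monic.
Reduced Gröbner basis: {x_1x_2 - x_2^{2}, x_2^{4} + x_2^{2}}.

Since the reduced bases disagree, the two ideals are not the same.
The choice of monomial ordering does not affect the verdict — as long as both bases are computed under the same ordering, their equality decides ideal equality.

No, the ideals differ.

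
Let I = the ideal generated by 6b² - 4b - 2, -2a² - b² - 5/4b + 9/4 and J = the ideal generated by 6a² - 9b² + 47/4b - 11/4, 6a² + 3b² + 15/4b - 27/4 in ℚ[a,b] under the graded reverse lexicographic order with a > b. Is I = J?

For a fixed monomial order, each ideal has a unique reduced Gröbner basis; comparing bases decides equality.
Buchberger on the first generating set:
f_1 = 6b² - 4b - 2, LT = b².
f_2 = -2a² - b² - 5/4b + 9/4, LT = a².

The S-polynomials (S(f_1,f_2)) all reduce to 0 modulo the current basis, so we have a Gröbner basis.
Inter-reduce: drop elements whose leading term is divisible by another's, tail-reduce, and make monic.
Reduced Gröbner basis: {a² + 23/24b - 23/24, b² - ⅔b - ⅓}.

Buchberger on the second generating set:
h_1 = 6a² - 9b² + 47/4b - 11/4, LT = a².
h_2 = 6a² + 3b² + 15/4b - 27/4, LT = a².

S(h_1,h_2): lcm = a². S = -2b² + 4/3b + ⅔.
  leading term b²: no divisor's leading term divides it; move -2b² to the remainder.
  leading term b: no divisor's leading term divides it; move 4/3b to the remainder.
  leading term 1: no divisor's leading term divides it; move ⅔ to the remainder.
  remainder -2b² + 4/3b + ⅔ ≠ 0; add k_3 = -2b² + 4/3b + ⅔ to the basis.

The other S-polynomials (S(h_1,k_3), S(h_2,k_3)) all reduce to 0 modulo the current basis, so we have a Gröbner basis.
Inter-reduce: drop elements whose leading term is divisible by another's, tail-reduce, and make monic.
Reduced Gröbner basis: {a² + 23/24b - 23/24, b² - ⅔b - ⅓}.

These coincide, so the ideals are equal.

Yes, the ideals are equal.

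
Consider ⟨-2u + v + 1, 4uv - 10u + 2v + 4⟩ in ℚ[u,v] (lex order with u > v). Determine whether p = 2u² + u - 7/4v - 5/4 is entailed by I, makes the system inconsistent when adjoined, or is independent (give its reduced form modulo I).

First compute the reduced Gröbner basis of I by Buchberger's algorithm.
f_1 = -2u + v + 1, LT = u.
f_2 = 4uv - 10u + 2v + 4, LT = uv.

S(f_1,f_2): lcm = uv. S = 5/2u - ½v² - v - 1.
  reduce S modulo (f_1, f_2):
  remainder -½v² + ¼v + ¼ ≠ 0; add h_3 = -½v² + ¼v + ¼ to the basis.

The other S-polynomials (S(f_1,h_3), S(f_2,h_3)) all reduce to 0 modulo the current basis, so we have a Gröbner basis.
Inter-reduce: drop elements whose leading term is divisible by another's, tail-reduce, and make monic.
Reduced Gröbner basis: {u - ½v - ½, v² - ½v - ½}.
Label its elements g_1 = u - ½v - ½, g_2 = v² - ½v - ½.

Reduce p = 2u² + u - 7/4v - 5/4 modulo G:
  leading term u²: subtract (2u)·g_1 from 2u² + u - 7/4v - 5/4 → uv + 2u - 7/4v - 5/4
  leading term uv: subtract (v)·g_1 from uv + 2u - 7/4v - 5/4 → 2u + ½v² - 5/4v - 5/4
  leading term u: subtract (2)·g_1 from 2u + ½v² - 5/4v - 5/4 → ½v² - ¼v - ¼
  leading term v²: subtract (½)·g_2 from ½v² - ¼v - ¼ → 0
  normal form = 0.
Since the normal form is 0, p ∈ I.

The remainder on division by a Gröbner basis is unique — it is the normal form.

2u² + u - 7/4v - 5/4 lies in I (it reduces to 0).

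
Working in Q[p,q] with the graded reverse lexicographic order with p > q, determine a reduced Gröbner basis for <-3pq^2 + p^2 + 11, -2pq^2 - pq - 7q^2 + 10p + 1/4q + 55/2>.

f_1 = -3pq^2 + p^2 + 11, LT = pq^2.
f_2 = -2pq^2 - pq - 7q^2 + 10p + 1/4q + 55/2, LT = pq^2.

S(f_1,f_2): lcm = pq^2. S = -1/3p^2 - 1/2pq - 7/2q^2 + 5p + 1/8q + 121/12.
  leading term p^2: no divisor's leading term divides it; move -1/3p^2 to the remainder.
  leading term pq: no divisor's leading term divides it; move -1/2pq to the remainder.
  leading term q^2: no divisor's leading term divides it; move -7/2q^2 to the remainder.
  leading term p: no divisor's leading term divides it; move 5p to the remainder.
  leading term q: no divisor's leading term divides it; move 1/8q to the remainder.
  leading term 1: no divisor's leading term divides it; move 121/12 to the remainder.
  remainder -1/3p^2 - 1/2pq - 7/2q^2 + 5p + 1/8q + 121/12 ≠ 0; add g_3 = -1/3p^2 - 1/2pq - 7/2q^2 + 5p + 1/8q + 121/12 to the basis.

S(f_1,g_3): lcm = p^2q^2. S = -3/2pq^3 - 21/2q^4 - 1/3p^3 + 15pq^2 + 3/8q^3 + 121/4q^2 - 11/3p.
  leading term pq^3: subtract (1/2q)·f_1 from -3/2pq^3 - 21/2q^4 - 1/3p^3 + 15pq^2 + 3/8q^3 + 121/4q^2 - 11/3p → -21/2q^4 - 1/3p^3 - 1/2p^2q + 15pq^2 + 3/8q^3 + 121/4q^2 - 11/3p - 11/2q
  leading term q^4: no divisor's leading term divides it; move -21/2q^4 to the remainder.
  leading term p^3: subtract (p)·g_3 from -1/3p^3 - 1/2p^2q + 15pq^2 + 3/8q^3 + 121/4q^2 - 11/3p - 11/2q → 37/2pq^2 + 3/8q^3 - 5p^2 - 1/8pq + 121/4q^2 - 55/4p - 11/2q
  leading term pq^2: subtract (-37/6)·f_1 from 37/2pq^2 + 3/8q^3 - 5p^2 - 1/8pq + 121/4q^2 - 55/4p - 11/2q → 3/8q^3 + 7/6p^2 - 1/8pq + 121/4q^2 - 55/4p - 11/2q + 407/6
  leading term q^3: no divisor's leading term divides it; move 3/8q^3 to the remainder.
  leading term p^2: subtract (-7/2)·g_3 from 7/6p^2 - 1/8pq + 121/4q^2 - 55/4p - 11/2q + 407/6 → -15/8pq + 18q^2 + 15/4p - 81/16q + 825/8
  leading term pq: no divisor's leading term divides it; move -15/8pq to the remainder.
  leading term q^2: no divisor's leading term divides it; move 18q^2 to the remainder.
  leading term p: no divisor's leading term divides it; move 15/4p to the remainder.
  leading term q: no divisor's leading term divides it; move -81/16q to the remainder.
  leading term 1: no divisor's leading term divides it; move 825/8 to the remainder.
  remainder -21/2q^4 + 3/8q^3 - 15/8pq + 18q^2 + 15/4p - 81/16q + 825/8 ≠ 0; add g_4 = -21/2q^4 + 3/8q^3 - 15/8pq + 18q^2 + 15/4p - 81/16q + 825/8 to the basis.

The other S-polynomials (S(f_2,g_3), S(f_1,g_4), S(f_2,g_4), S(g_3,g_4)) all reduce to 0 modulo the current basis, so we have a Gröbner basis.
Inter-reduce: drop elements whose leading term is divisible by another's, tail-reduce, and make monic.

G = {q^4 - 1/28q^3 + 5/28pq - 12/7q^2 - 5/14p + 27/56q - 275/28, pq^2 + 1/2pq + 7/2q^2 - 5p - 1/8q - 55/4, p^2 + 3/2pq + 21/2q^2 - 15p - 3/8q - 121/4}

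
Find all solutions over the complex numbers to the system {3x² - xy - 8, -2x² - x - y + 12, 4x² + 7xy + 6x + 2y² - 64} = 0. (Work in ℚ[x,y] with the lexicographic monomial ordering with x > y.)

Compute a lex Gröbner basis by Buchberger's algorithm.
f_1 = 3x² - xy - 8, LT = x².
f_2 = -2x² - x - y + 12, LT = x².
f_3 = 4x² + 7xy + 6x + 2y² - 64, LT = x².

S(f_1,f_2): lcm = x². S = -⅓xy - ½x - ½y + 10/3.
  leading term xy: no divisor's leading term divides it; move -⅓xy to the remainder.
  leading term x: no divisor's leading term divides it; move -½x to the remainder.
  leading term y: no divisor's leading term divides it; move -½y to the remainder.
  leading term 1: no divisor's leading term divides it; move 10/3 to the remainder.
  remainder -⅓xy - ½x - ½y + 10/3 ≠ 0; add h_4 = -⅓xy - ½x - ½y + 10/3 to the basis.

S(f_1,f_3): lcm = x². S = -25/12xy - 3/2x - ½y² + 40/3.
  leading term xy: subtract (25/4)·h_4 from -25/12xy - 3/2x - ½y² + 40/3 → 13/8x - ½y² + 25/8y - 15/2
  leading term x: no divisor's leading term divides it; move 13/8x to the remainder.
  leading term y²: no divisor's leading term divides it; move -½y² to the remainder.
  leading term y: no divisor's leading term divides it; move 25/8y to the remainder.
  leading term 1: no divisor's leading term divides it; move -15/2 to the remainder.
  remainder 13/8x - ½y² + 25/8y - 15/2 ≠ 0; add h_5 = 13/8x - ½y² + 25/8y - 15/2 to the basis.

S(f_1,h_4): lcm = x²y. S = -3/2x² - ⅓xy² - 3/2xy + 10x - 8/3y.
  leading term x²: subtract (-½)·f_1 from -3/2x² - ⅓xy² - 3/2xy + 10x - 8/3y → -⅓xy² - 2xy + 10x - 8/3y - 4
  leading term xy²: subtract (y)·h_4 from -⅓xy² - 2xy + 10x - 8/3y - 4 → -3/2xy + 10x + ½y² - 6y - 4
  leading term xy: subtract (9/2)·h_4 from -3/2xy + 10x + ½y² - 6y - 4 → 49/4x + ½y² - 15/4y - 19
  leading term x: subtract (98/13)·h_5 from 49/4x + ½y² - 15/4y - 19 → 111/26y² - 355/13y + 488/13
  leading term y²: no divisor's leading term divides it; move 111/26y² to the remainder.
  leading term y: no divisor's leading term divides it; move -355/13y to the remainder.
  leading term 1: no divisor's leading term divides it; move 488/13 to the remainder.
  remainder 111/26y² - 355/13y + 488/13 ≠ 0; add h_6 = 111/26y² - 355/13y + 488/13 to the basis.

S(f_3,h_4): lcm = x²y. S = -3/2x² + 7/4xy² + 10x + ½y³ - 16y.
  leading term x²: subtract (-½)·f_1 from -3/2x² + 7/4xy² + 10x + ½y³ - 16y → 7/4xy² - ½xy + 10x + ½y³ - 16y - 4
  leading term xy²: subtract (-21/4y)·h_4 from 7/4xy² - ½xy + 10x + ½y³ - 16y - 4 → -25/8xy + 10x + ½y³ - 21/8y² + 3/2y - 4
  leading term xy: subtract (75/8)·h_4 from -25/8xy + 10x + ½y³ - 21/8y² + 3/2y - 4 → 235/16x + ½y³ - 21/8y² + 99/16y - 141/4
  leading term x: subtract (235/26)·h_5 from 235/16x + ½y³ - 21/8y² + 99/16y - 141/4 → ½y³ + 197/104y² - 1147/52y + 423/13
  leading term y³: subtract (13/111y)·h_6 from ½y³ + 197/104y² - 1147/52y + 423/13 → 58787/11544y² - 152693/5772y + 423/13
  leading term y²: subtract (58787/49284)·h_6 from 58787/11544y² - 152693/5772y + 423/13 → 150787/24642y - 150787/12321
  leading term y: no divisor's leading term divides it; move 150787/24642y to the remainder.
  leading term 1: no divisor's leading term divides it; move -150787/12321 to the remainder.
  remainder 150787/24642y - 150787/12321 ≠ 0; add h_7 = 150787/24642y - 150787/12321 to the basis.

The other S-polynomials (S(f_2,f_3), S(f_2,h_4), S(f_1,h_5), S(f_2,h_5), S(f_3,h_5), S(h_4,h_5), S(f_1,h_6), S(f_2,h_6), S(f_3,h_6), S(h_4,h_6), S(h_5,h_6), S(f_1,h_7), S(f_2,h_7), S(f_3,h_7), S(h_4,h_7), S(h_5,h_7), S(h_6,h_7)) all reduce to 0 modulo the current basis, so we have a Gröbner basis.
Inter-reduce: drop elements whose leading term is divisible by another's, tail-reduce, and make monic.
Reduced Gröbner basis: {x - 2, y - 2}.

From the last basis element, y - 2 = 0, so y takes values in {2}. Each choice, substituted upward through the basis, yields the corresponding point(s) of the solution set.
  y = 2: the earlier basis element becomes x - 2 = 0, giving x = 2 — point (2, 2).

{(2, 2)}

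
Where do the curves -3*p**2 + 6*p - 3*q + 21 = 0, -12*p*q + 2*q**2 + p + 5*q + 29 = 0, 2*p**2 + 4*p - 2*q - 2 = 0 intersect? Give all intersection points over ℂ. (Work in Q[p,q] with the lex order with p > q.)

Compute a lex Gröbner basis by Buchberger's algorithm.
f_1 = -3*p**2 + 6*p - 3*q + 21, LT = p**2.
f_2 = -12*p*q + p + 2*q**2 + 5*q + 29, LT = p*q.
f_3 = 2*p**2 + 4*p - 2*q - 2, LT = p**2.

S(f_1,f_2): lcm = p**2*q. S = 1/12*p**2 + 1/6*p*q**2 - 19/12*p*q + 29/12*p + q**2 - 7*q.
  reduce S modulo (f_1, f_2, f_3):
  remainder 2119/864*p + 1/36*q**3 + 349/432*q**2 - 6337/864*q - 2773/864 ≠ 0; add h_4 = 2119/864*p + 1/36*q**3 + 349/432*q**2 - 6337/864*q - 2773/864 to the basis.

S(f_1,f_3): lcm = p**2. S = -4*p + 2*q - 6.
  reduce S modulo (f_1, f_2, f_3, h_4):
  remainder 96/2119*q**3 + 2792/2119*q**2 - 21110/2119*q - 23806/2119 ≠ 0; add h_5 = 96/2119*q**3 + 2792/2119*q**2 - 21110/2119*q - 23806/2119 to the basis.

S(f_2,f_3): lcm = p**2*q. S = -1/12*p**2 - 1/6*p*q**2 - 29/12*p*q - 29/12*p + q**2 + q.
  reduce S modulo (f_1, f_2, f_3, h_4, h_5):
  remainder 4/3*q**2 - 47/6*q - 55/6 ≠ 0; add h_6 = 4/3*q**2 - 47/6*q - 55/6 to the basis.

S(f_2,h_5): lcm = p*q**3. S = -175/6*p*q**2 + 10555/48*p*q + 11903/48*p - 1/6*q**4 - 5/12*q**3 - 29/12*q**2.
  reduce S modulo (f_1, f_2, f_3, h_4, h_5, h_6):
  remainder 2119/768*q + 2119/768 ≠ 0; add h_7 = 2119/768*q + 2119/768 to the basis.

The other S-polynomials (S(f_1,h_4), S(f_2,h_4), S(f_3,h_4), S(f_1,h_5), S(f_3,h_5), S(h_4,h_5), S(f_1,h_6), S(f_2,h_6), S(f_3,h_6), S(h_4,h_6), S(h_5,h_6), S(f_1,h_7), S(f_2,h_7), S(f_3,h_7), S(h_4,h_7), S(h_5,h_7), S(h_6,h_7)) all reduce to 0 modulo the current basis, so we have a Gröbner basis.
Inter-reduce: drop elements whose leading term is divisible by another's, tail-reduce, and make monic.
Reduced Gröbner basis: {p + 2, q + 1}.

The lex basis is triangular: the last element involves only q. Solving q + 1 = 0 gives q ∈ {-1}; substituting each value into the earlier elements determines the remaining variables.
  q = -1: the earlier basis element becomes p + 2 = 0, giving p = -2 — point (-2, -1).

{(-2, -1)}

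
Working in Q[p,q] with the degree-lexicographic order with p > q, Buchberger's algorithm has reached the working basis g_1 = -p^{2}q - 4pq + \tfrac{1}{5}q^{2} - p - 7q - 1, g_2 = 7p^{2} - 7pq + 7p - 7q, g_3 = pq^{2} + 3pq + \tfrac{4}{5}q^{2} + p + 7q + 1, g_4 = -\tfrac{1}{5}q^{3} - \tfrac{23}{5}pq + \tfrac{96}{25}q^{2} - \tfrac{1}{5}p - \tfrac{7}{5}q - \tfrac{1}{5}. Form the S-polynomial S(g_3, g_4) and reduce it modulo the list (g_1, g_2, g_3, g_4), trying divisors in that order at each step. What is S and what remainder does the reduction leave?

S(g_3, g_4) = -23p^{2}q + \tfrac{111}{5}pq^{2} + \tfrac{4}{5}q^{3} - p^{2} - 6pq + 7q^{2} - p + q; remainder on division = 0.

lcm(LM(g_3), LM(g_4)) = pq^{3}.
S = (lcm/LT(g_3))·g_3 − (lcm/LT(g_4))·g_4 = -23p^{2}q + \tfrac{111}{5}pq^{2} + \tfrac{4}{5}q^{3} - p^{2} - 6pq + 7q^{2} - p + q.
Reduce S modulo (g_1, g_2, g_3, g_4) in that order:
  leading term p^{2}q: subtract (23)·g_1 from -23p^{2}q + \tfrac{111}{5}pq^{2} + \tfrac{4}{5}q^{3} - p^{2} - 6pq + 7q^{2} - p + q → \tfrac{111}{5}pq^{2} + \tfrac{4}{5}q^{3} - p^{2} + 86pq + \tfrac{12}{5}q^{2} + 22p + 162q + 23
  leading term pq^{2}: subtract (\tfrac{111}{5})·g_3 from \tfrac{111}{5}pq^{2} + \tfrac{4}{5}q^{3} - p^{2} + 86pq + \tfrac{12}{5}q^{2} + 22p + 162q + 23 → \tfrac{4}{5}q^{3} - p^{2} + \tfrac{97}{5}pq - \tfrac{384}{25}q^{2} - \tfrac{1}{5}p + \tfrac{33}{5}q + \tfrac{4}{5}
  leading term q^{3}: subtract (-4)·g_4 from \tfrac{4}{5}q^{3} - p^{2} + \tfrac{97}{5}pq - \tfrac{384}{25}q^{2} - \tfrac{1}{5}p + \tfrac{33}{5}q + \tfrac{4}{5} → -p^{2} + pq - p + q
  leading term p^{2}: subtract (-\tfrac{1}{7})·g_2 from -p^{2} + pq - p + q → 0
The remainder is 0, so this S-polynomial contributes no new basis element.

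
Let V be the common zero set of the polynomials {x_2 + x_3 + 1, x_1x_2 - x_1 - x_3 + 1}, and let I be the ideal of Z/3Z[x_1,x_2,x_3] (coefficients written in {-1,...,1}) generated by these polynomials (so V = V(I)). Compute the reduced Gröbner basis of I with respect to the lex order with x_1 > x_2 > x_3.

f_1 = x_2 + x_3 + 1, LT = x_2.
f_2 = x_1x_2 - x_1 - x_3 + 1, LT = x_1x_2.

S(f_1,f_2): lcm = x_1x_2. S = x_1x_3 - x_1 + x_3 - 1.
  leading term x_1x_3: no divisor's leading term divides it; move x_1x_3 to the remainder.
  leading term x_1: no divisor's leading term divides it; move -x_1 to the remainder.
  leading term x_3: no divisor's leading term divides it; move x_3 to the remainder.
  leading term 1: no divisor's leading term divides it; move -1 to the remainder.
  remainder x_1x_3 - x_1 + x_3 - 1 ≠ 0; add g_3 = x_1x_3 - x_1 + x_3 - 1 to the basis.

The other S-polynomials (S(f_1,g_3), S(f_2,g_3)) all reduce to 0 modulo the current basis, so we have a Gröbner basis.
Inter-reduce: drop elements whose leading term is divisible by another's, tail-reduce, and make monic.

G = {x_1x_3 - x_1 + x_3 - 1, x_2 + x_3 + 1}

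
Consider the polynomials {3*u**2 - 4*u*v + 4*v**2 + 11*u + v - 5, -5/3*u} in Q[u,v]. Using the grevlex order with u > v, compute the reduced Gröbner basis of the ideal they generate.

G = {v**2 + 1/4*v - 5/4, u}

f_1 = 3*u**2 - 4*u*v + 4*v**2 + 11*u + v - 5, LT = u**2.
f_2 = -5/3*u, LT = u.

S(f_1,f_2): lcm = u**2. S = -4/3*u*v + 4/3*v**2 + 11/3*u + 1/3*v - 5/3.
  reduce S modulo (f_1, f_2):
  remainder 4/3*v**2 + 1/3*v - 5/3 ≠ 0; add g_3 = 4/3*v**2 + 1/3*v - 5/3 to the basis.

The other S-polynomials (S(f_1,g_3), S(f_2,g_3)) all reduce to 0 modulo the current basis, so we have a Gröbner basis.
Inter-reduce: drop elements whose leading term is divisible by another's, tail-reduce, and make monic.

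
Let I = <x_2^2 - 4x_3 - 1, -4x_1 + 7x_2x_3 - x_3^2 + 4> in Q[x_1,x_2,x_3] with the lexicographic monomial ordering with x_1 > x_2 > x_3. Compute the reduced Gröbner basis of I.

f_1 = x_2^2 - 4x_3 - 1, LT = x_2^2.
f_2 = -4x_1 + 7x_2x_3 - x_3^2 + 4, LT = x_1.

The S-polynomials (S(f_1,f_2)) all reduce to 0 modulo the current basis, so we have a Gröbner basis.

G = {x_1 - 7/4x_2x_3 + 1/4x_3^2 - 1, x_2^2 - 4x_3 - 1}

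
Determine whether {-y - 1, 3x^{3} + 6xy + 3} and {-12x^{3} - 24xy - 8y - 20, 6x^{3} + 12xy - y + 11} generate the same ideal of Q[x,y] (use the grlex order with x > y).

Since reduced Gröbner bases are canonical representatives of ideals under a given ordering, it suffices to compute and compare them.
Buchberger on the first generating set:
f_1 = -y - 1, LT = y.
f_2 = 3x^{3} + 6xy + 3, LT = x^{3}.

The S-polynomials (S(f_1,f_2)) all reduce to 0 modulo the current basis, so we have a Gröbner basis.
Inter-reduce: drop elements whose leading term is divisible by another's, tail-reduce, and make monic.
Reduced Gröbner basis: {x^{3} - 2x + 1, y + 1}.

Buchberger on the second generating set:
h_1 = -12x^{3} - 24xy - 8y - 20, LT = x^{3}.
h_2 = 6x^{3} + 12xy - y + 11, LT = x^{3}.

S(h_1,h_2): lcm = x^{3}. S = \tfrac{5}{6}y - \tfrac{1}{6}.
  leading term y: no divisor's leading term divides it; move \tfrac{5}{6}y to the remainder.
  leading term 1: no divisor's leading term divides it; move -\tfrac{1}{6} to the remainder.
  remainder \tfrac{5}{6}y - \tfrac{1}{6} ≠ 0; add k_3 = \tfrac{5}{6}y - \tfrac{1}{6} to the basis.

The other S-polynomials (S(h_1,k_3), S(h_2,k_3)) all reduce to 0 modulo the current basis, so we have a Gröbner basis.
Inter-reduce: drop elements whose leading term is divisible by another's, tail-reduce, and make monic.
Reduced Gröbner basis: {x^{3} + \tfrac{2}{5}x + \tfrac{9}{5}, y - \tfrac{1}{5}}.

Since the reduced bases disagree, the two ideals are not the same.

No, the ideals differ.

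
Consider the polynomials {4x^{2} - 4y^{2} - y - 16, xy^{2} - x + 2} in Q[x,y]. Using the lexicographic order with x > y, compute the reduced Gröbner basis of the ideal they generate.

G = {x + \tfrac{1}{2}y^{4} + \tfrac{1}{8}y^{3} + \tfrac{3}{2}y^{2} - \tfrac{1}{8}y - 2, y^{6} + \tfrac{1}{4}y^{5} + 2y^{4} - \tfrac{1}{2}y^{3} - 7y^{2} + \tfrac{1}{4}y}

The reduced Gröbner basis is the canonical form of the ideal for this ordering.

f_1 = 4x^{2} - 4y^{2} - y - 16, LT = x^{2}.
f_2 = xy^{2} - x + 2, LT = xy^{2}.

S(f_1,f_2): lcm = x^{2}y^{2}. S = x^{2} - 2x - y^{4} - \tfrac{1}{4}y^{3} - 4y^{2}.
  leading term x^{2}: subtract (\tfrac{1}{4})·f_1 from x^{2} - 2x - y^{4} - \tfrac{1}{4}y^{3} - 4y^{2} → -2x - y^{4} - \tfrac{1}{4}y^{3} - 3y^{2} + \tfrac{1}{4}y + 4
  leading term x: no divisor's leading term divides it; move -2x to the remainder.
  leading term y^{4}: no divisor's leading term divides it; move -y^{4} to the remainder.
  leading term y^{3}: no divisor's leading term divides it; move -\tfrac{1}{4}y^{3} to the remainder.
  leading term y^{2}: no divisor's leading term divides it; move -3y^{2} to the remainder.
  leading term y: no divisor's leading term divides it; move \tfrac{1}{4}y to the remainder.
  leading term 1: no divisor's leading term divides it; move 4 to the remainder.
  remainder -2x - y^{4} - \tfrac{1}{4}y^{3} - 3y^{2} + \tfrac{1}{4}y + 4 ≠ 0; add g_3 = -2x - y^{4} - \tfrac{1}{4}y^{3} - 3y^{2} + \tfrac{1}{4}y + 4 to the basis.

S(f_2,g_3): lcm = xy^{2}. S = -x - \tfrac{1}{2}y^{6} - \tfrac{1}{8}y^{5} - \tfrac{3}{2}y^{4} + \tfrac{1}{8}y^{3} + 2y^{2} + 2.
  leading term x: subtract (\tfrac{1}{2})·g_3 from -x - \tfrac{1}{2}y^{6} - \tfrac{1}{8}y^{5} - \tfrac{3}{2}y^{4} + \tfrac{1}{8}y^{3} + 2y^{2} + 2 → -\tfrac{1}{2}y^{6} - \tfrac{1}{8}y^{5} - y^{4} + \tfrac{1}{4}y^{3} + \tfrac{7}{2}y^{2} - \tfrac{1}{8}y
  leading term y^{6}: no divisor's leading term divides it; move -\tfrac{1}{2}y^{6} to the remainder.
  leading term y^{5}: no divisor's leading term divides it; move -\tfrac{1}{8}y^{5} to the remainder.
  leading term y^{4}: no divisor's leading term divides it; move -y^{4} to the remainder.
  leading term y^{3}: no divisor's leading term divides it; move \tfrac{1}{4}y^{3} to the remainder.
  leading term y^{2}: no divisor's leading term divides it; move \tfrac{7}{2}y^{2} to the remainder.
  leading term y: no divisor's leading term divides it; move -\tfrac{1}{8}y to the remainder.
  remainder -\tfrac{1}{2}y^{6} - \tfrac{1}{8}y^{5} - y^{4} + \tfrac{1}{4}y^{3} + \tfrac{7}{2}y^{2} - \tfrac{1}{8}y ≠ 0; add g_4 = -\tfrac{1}{2}y^{6} - \tfrac{1}{8}y^{5} - y^{4} + \tfrac{1}{4}y^{3} + \tfrac{7}{2}y^{2} - \tfrac{1}{8}y to the basis.

The other S-polynomials (S(f_1,g_3), S(f_1,g_4), S(f_2,g_4), S(g_3,g_4)) all reduce to 0 modulo the current basis, so we have a Gröbner basis.
Inter-reduce: drop elements whose leading term is divisible by another's, tail-reduce, and make monic.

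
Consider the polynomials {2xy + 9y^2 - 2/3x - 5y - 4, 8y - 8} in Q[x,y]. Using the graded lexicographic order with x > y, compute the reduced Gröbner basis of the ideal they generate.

G = {x, y - 1}

f_1 = 2xy + 9y^2 - 2/3x - 5y - 4, LT = xy.
f_2 = 8y - 8, LT = y.

S(f_1,f_2): lcm = xy. S = 9/2y^2 + 2/3x - 5/2y - 2.
  reduce S modulo (f_1, f_2):
  remainder 2/3x ≠ 0; add g_3 = 2/3x to the basis.

The other S-polynomials (S(f_1,g_3), S(f_2,g_3)) all reduce to 0 modulo the current basis, so we have a Gröbner basis.
Inter-reduce: drop elements whose leading term is divisible by another's, tail-reduce, and make monic.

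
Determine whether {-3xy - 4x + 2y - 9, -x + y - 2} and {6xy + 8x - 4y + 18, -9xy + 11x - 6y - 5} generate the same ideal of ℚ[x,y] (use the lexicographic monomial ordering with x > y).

No, the ideals differ.

Since reduced Gröbner bases are canonical representatives of ideals under a given ordering, it suffices to compute and compare them.
Buchberger on the first generating set:
f_1 = -3xy - 4x + 2y - 9, LT = xy.
f_2 = -x + y - 2, LT = x.

S(f_1,f_2): lcm = xy. S = 4/3x + y² - 8/3y + 3.
  reduce S modulo (f_1, f_2):
  remainder y² - 4/3y + ⅓ ≠ 0; add g_3 = y² - 4/3y + ⅓ to the basis.

The other S-polynomials (S(f_1,g_3), S(f_2,g_3)) all reduce to 0 modulo the current basis, so we have a Gröbner basis.
Inter-reduce: drop elements whose leading term is divisible by another's, tail-reduce, and make monic.
Reduced Gröbner basis: {x - y + 2, y² - 4/3y + ⅓}.

Buchberger on the second generating set:
h_1 = 6xy + 8x - 4y + 18, LT = xy.
h_2 = -9xy + 11x - 6y - 5, LT = xy.

S(h_1,h_2): lcm = xy. S = 23/9x - 4/3y + 22/9.
  reduce S modulo (h_1, h_2):
  remainder 23/9x - 4/3y + 22/9 ≠ 0; add k_3 = 23/9x - 4/3y + 22/9 to the basis.

S(h_1,k_3): lcm = xy. S = 4/3x + 12/23y² - 112/69y + 3.
  reduce S modulo (h_1, h_2, k_3):
  remainder 12/23y² - 64/69y + 119/69 ≠ 0; add k_4 = 12/23y² - 64/69y + 119/69 to the basis.

The other S-polynomials (S(h_2,k_3), S(h_1,k_4), S(h_2,k_4), S(k_3,k_4)) all reduce to 0 modulo the current basis, so we have a Gröbner basis.
Inter-reduce: drop elements whose leading term is divisible by another's, tail-reduce, and make monic.
Reduced Gröbner basis: {x - 12/23y + 22/23, y² - 16/9y + 119/36}.

The bases are distinct; the ideals are different.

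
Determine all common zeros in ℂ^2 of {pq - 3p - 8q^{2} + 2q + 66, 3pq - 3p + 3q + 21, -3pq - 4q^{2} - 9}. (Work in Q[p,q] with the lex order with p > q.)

{(-5, 3)}

Compute a lex Gröbner basis by Buchberger's algorithm.
f_1 = pq - 3p - 8q^{2} + 2q + 66, LT = pq.
f_2 = 3pq - 3p + 3q + 21, LT = pq.
f_3 = -3pq - 4q^{2} - 9, LT = pq.

S(f_1,f_2): lcm = pq. S = -2p - 8q^{2} + q + 59.
  reduce S modulo (f_1, f_2, f_3):
  remainder -2p - 8q^{2} + q + 59 ≠ 0; add h_4 = -2p - 8q^{2} + q + 59 to the basis.

S(f_1,f_3): lcm = pq. S = -3p - \tfrac{28}{3}q^{2} + 2q + 63.
  reduce S modulo (f_1, f_2, f_3, h_4):
  remainder \tfrac{8}{3}q^{2} + \tfrac{1}{2}q - \tfrac{51}{2} ≠ 0; add h_5 = \tfrac{8}{3}q^{2} + \tfrac{1}{2}q - \tfrac{51}{2} to the basis.

S(f_1,h_4): lcm = pq. S = -3p - 4q^{3} - \tfrac{15}{2}q^{2} + \tfrac{63}{2}q + 66.
  reduce S modulo (f_1, f_2, f_3, h_4, h_5):
  remainder -\tfrac{591}{64}q + \tfrac{1773}{64} ≠ 0; add h_6 = -\tfrac{591}{64}q + \tfrac{1773}{64} to the basis.

The other S-polynomials (S(f_2,f_3), S(f_2,h_4), S(f_3,h_4), S(f_1,h_5), S(f_2,h_5), S(f_3,h_5), S(h_4,h_5), S(f_1,h_6), S(f_2,h_6), S(f_3,h_6), S(h_4,h_6), S(h_5,h_6)) all reduce to 0 modulo the current basis, so we have a Gröbner basis.
Inter-reduce: drop elements whose leading term is divisible by another's, tail-reduce, and make monic.
Reduced Gröbner basis: {p + 5, q - 3}.

From the last basis element, q - 3 = 0, so q takes values in {3}. Each choice, substituted upward through the basis, yields the corresponding point(s) of the solution set.
  q = 3: the earlier basis element becomes p + 5 = 0, giving p = -5 — point (-5, 3).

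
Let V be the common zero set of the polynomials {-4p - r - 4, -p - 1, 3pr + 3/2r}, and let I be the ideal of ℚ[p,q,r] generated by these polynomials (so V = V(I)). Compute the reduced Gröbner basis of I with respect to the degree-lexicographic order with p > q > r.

f_1 = -4p - r - 4, LT = p.
f_2 = -p - 1, LT = p.
f_3 = 3pr + 3/2r, LT = pr.

S(f_1,f_2): lcm = p. S = ¼r.
  reduce S modulo (f_1, f_2, f_3):
  remainder ¼r ≠ 0; add g_4 = ¼r to the basis.

The other S-polynomials (S(f_1,f_3), S(f_2,f_3), S(f_1,g_4), S(f_2,g_4), S(f_3,g_4)) all reduce to 0 modulo the current basis, so we have a Gröbner basis.
Inter-reduce: drop elements whose leading term is divisible by another's, tail-reduce, and make monic.

G = {p + 1, r}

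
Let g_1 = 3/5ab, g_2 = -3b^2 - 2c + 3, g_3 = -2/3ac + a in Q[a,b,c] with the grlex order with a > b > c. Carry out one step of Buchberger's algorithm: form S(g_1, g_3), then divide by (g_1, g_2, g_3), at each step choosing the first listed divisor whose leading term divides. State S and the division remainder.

lcm(LM(g_1), LM(g_3)) = abc.
S = (lcm/LT(g_1))·g_1 − (lcm/LT(g_3))·g_3 = 3/2ab.
Reduce S modulo (g_1, g_2, g_3) in that order:
  leading term ab: subtract (5/2)·g_1 from 3/2ab → 0
The remainder is 0, so this S-polynomial contributes no new basis element.

S(g_1, g_3) = 3/2ab; remainder on division = 0.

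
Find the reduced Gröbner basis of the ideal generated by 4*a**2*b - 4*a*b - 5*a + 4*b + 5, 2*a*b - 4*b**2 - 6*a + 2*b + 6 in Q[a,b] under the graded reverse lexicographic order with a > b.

G = {a**3 - 29/12*a**2 + 5/3*b**2 + 9/2*a - 5/3*b - 37/12, b**3 + 3/4*a**2 + 3/2*b**2 + 31/16*a - 9/4*b - 43/16, a*b - 2*b**2 - 3*a + b + 3}

The reduced Gröbner basis is the canonical form of the ideal for this ordering.

f_1 = 4*a**2*b - 4*a*b - 5*a + 4*b + 5, LT = a**2*b.
f_2 = 2*a*b - 4*b**2 - 6*a + 2*b + 6, LT = a*b.

S(f_1,f_2): lcm = a**2*b. S = 2*a*b**2 + 3*a**2 - 2*a*b - 17/4*a + b + 5/4.
  leading term a*b**2: subtract (b)·f_2 from 2*a*b**2 + 3*a**2 - 2*a*b - 17/4*a + b + 5/4 → 4*b**3 + 3*a**2 + 4*a*b - 2*b**2 - 17/4*a - 5*b + 5/4
  leading term b**3: no divisor's leading term divides it; move 4*b**3 to the remainder.
  leading term a**2: no divisor's leading term divides it; move 3*a**2 to the remainder.
  leading term a*b: subtract (2)·f_2 from 4*a*b - 2*b**2 - 17/4*a - 5*b + 5/4 → 6*b**2 + 31/4*a - 9*b - 43/4
  leading term b**2: no divisor's leading term divides it; move 6*b**2 to the remainder.
  leading term a: no divisor's leading term divides it; move 31/4*a to the remainder.
  leading term b: no divisor's leading term divides it; move -9*b to the remainder.
  leading term 1: no divisor's leading term divides it; move -43/4 to the remainder.
  remainder 4*b**3 + 3*a**2 + 6*b**2 + 31/4*a - 9*b - 43/4 ≠ 0; add g_3 = 4*b**3 + 3*a**2 + 6*b**2 + 31/4*a - 9*b - 43/4 to the basis.

S(f_1,g_3): lcm = a**2*b**3. S = -3/4*a**4 - 3/2*a**2*b**2 - a*b**3 - 31/16*a**3 + 9/4*a**2*b - 5/4*a*b**2 + b**3 + 43/16*a**2 + 5/4*b**2.
  leading term a**4: no divisor's leading term divides it; move -3/4*a**4 to the remainder.
  leading term a**2*b**2: subtract (-3/8*b)·f_1 from -3/2*a**2*b**2 - a*b**3 - 31/16*a**3 + 9/4*a**2*b - 5/4*a*b**2 + b**3 + 43/16*a**2 + 5/4*b**2 → -a*b**3 - 31/16*a**3 + 9/4*a**2*b - 11/4*a*b**2 + b**3 + 43/16*a**2 - 15/8*a*b + 11/4*b**2 + 15/8*b
  leading term a*b**3: subtract (-1/2*b**2)·f_2 from -a*b**3 - 31/16*a**3 + 9/4*a**2*b - 11/4*a*b**2 + b**3 + 43/16*a**2 - 15/8*a*b + 11/4*b**2 + 15/8*b → -2*b**4 - 31/16*a**3 + 9/4*a**2*b - 23/4*a*b**2 + 2*b**3 + 43/16*a**2 - 15/8*a*b + 23/4*b**2 + 15/8*b
  leading term b**4: subtract (-1/2*b)·g_3 from -2*b**4 - 31/16*a**3 + 9/4*a**2*b - 23/4*a*b**2 + 2*b**3 + 43/16*a**2 - 15/8*a*b + 23/4*b**2 + 15/8*b → -31/16*a**3 + 15/4*a**2*b - 23/4*a*b**2 + 5*b**3 + 43/16*a**2 + 2*a*b + 5/4*b**2 - 7/2*b
  leading term a**3: no divisor's leading term divides it; move -31/16*a**3 to the remainder.
  leading term a**2*b: subtract (15/16)·f_1 from 15/4*a**2*b - 23/4*a*b**2 + 5*b**3 + 43/16*a**2 + 2*a*b + 5/4*b**2 - 7/2*b → -23/4*a*b**2 + 5*b**3 + 43/16*a**2 + 23/4*a*b + 5/4*b**2 + 75/16*a - 29/4*b - 75/16
  leading term a*b**2: subtract (-23/8*b)·f_2 from -23/4*a*b**2 + 5*b**3 + 43/16*a**2 + 23/4*a*b + 5/4*b**2 + 75/16*a - 29/4*b - 75/16 → -13/2*b**3 + 43/16*a**2 - 23/2*a*b + 7*b**2 + 75/16*a + 10*b - 75/16
  leading term b**3: subtract (-13/8)·g_3 from -13/2*b**3 + 43/16*a**2 - 23/2*a*b + 7*b**2 + 75/16*a + 10*b - 75/16 → 121/16*a**2 - 23/2*a*b + 67/4*b**2 + 553/32*a - 37/8*b - 709/32
  leading term a**2: no divisor's leading term divides it; move 121/16*a**2 to the remainder.
  leading term a*b: subtract (-23/4)·f_2 from -23/2*a*b + 67/4*b**2 + 553/32*a - 37/8*b - 709/32 → -25/4*b**2 - 551/32*a + 55/8*b + 395/32
  leading term b**2: no divisor's leading term divides it; move -25/4*b**2 to the remainder.
  leading term a: no divisor's leading term divides it; move -551/32*a to the remainder.
  leading term b: no divisor's leading term divides it; move 55/8*b to the remainder.
  leading term 1: no divisor's leading term divides it; move 395/32 to the remainder.
  remainder -3/4*a**4 - 31/16*a**3 + 121/16*a**2 - 25/4*b**2 - 551/32*a + 55/8*b + 395/32 ≠ 0; add g_4 = -3/4*a**4 - 31/16*a**3 + 121/16*a**2 - 25/4*b**2 - 551/32*a + 55/8*b + 395/32 to the basis.

S(f_2,g_3): lcm = a*b**3. S = -2*b**4 - 3/4*a**3 - 9/2*a*b**2 + b**3 - 31/16*a**2 + 9/4*a*b + 3*b**2 + 43/16*a.
  leading term b**4: subtract (-1/2*b)·g_3 from -2*b**4 - 3/4*a**3 - 9/2*a*b**2 + b**3 - 31/16*a**2 + 9/4*a*b + 3*b**2 + 43/16*a → -3/4*a**3 + 3/2*a**2*b - 9/2*a*b**2 + 4*b**3 - 31/16*a**2 + 49/8*a*b - 3/2*b**2 + 43/16*a - 43/8*b
  leading term a**3: no divisor's leading term divides it; move -3/4*a**3 to the remainder.
  leading term a**2*b: subtract (3/8)·f_1 from 3/2*a**2*b - 9/2*a*b**2 + 4*b**3 - 31/16*a**2 + 49/8*a*b - 3/2*b**2 + 43/16*a - 43/8*b → -9/2*a*b**2 + 4*b**3 - 31/16*a**2 + 61/8*a*b - 3/2*b**2 + 73/16*a - 55/8*b - 15/8
  leading term a*b**2: subtract (-9/4*b)·f_2 from -9/2*a*b**2 + 4*b**3 - 31/16*a**2 + 61/8*a*b - 3/2*b**2 + 73/16*a - 55/8*b - 15/8 → -5*b**3 - 31/16*a**2 - 47/8*a*b + 3*b**2 + 73/16*a + 53/8*b - 15/8
  leading term b**3: subtract (-5/4)·g_3 from -5*b**3 - 31/16*a**2 - 47/8*a*b + 3*b**2 + 73/16*a + 53/8*b - 15/8 → 29/16*a**2 - 47/8*a*b + 21/2*b**2 + 57/4*a - 37/8*b - 245/16
  leading term a**2: no divisor's leading term divides it; move 29/16*a**2 to the remainder.
  leading term a*b: subtract (-47/16)·f_2 from -47/8*a*b + 21/2*b**2 + 57/4*a - 37/8*b - 245/16 → -5/4*b**2 - 27/8*a + 5/4*b + 37/16
  leading term b**2: no divisor's leading term divides it; move -5/4*b**2 to the remainder.
  leading term a: no divisor's leading term divides it; move -27/8*a to the remainder.
  leading term b: no divisor's leading term divides it; move 5/4*b to the remainder.
  leading term 1: no divisor's leading term divides it; move 37/16 to the remainder.
  remainder -3/4*a**3 + 29/16*a**2 - 5/4*b**2 - 27/8*a + 5/4*b + 37/16 ≠ 0; add g_5 = -3/4*a**3 + 29/16*a**2 - 5/4*b**2 - 27/8*a + 5/4*b + 37/16 to the basis.

The other S-polynomials (S(f_1,g_4), S(f_2,g_4), S(g_3,g_4), S(f_1,g_5), S(f_2,g_5), S(g_3,g_5), S(g_4,g_5)) all reduce to 0 modulo the current basis, so we have a Gröbner basis.
Inter-reduce: drop elements whose leading term is divisible by another's, tail-reduce, and make monic.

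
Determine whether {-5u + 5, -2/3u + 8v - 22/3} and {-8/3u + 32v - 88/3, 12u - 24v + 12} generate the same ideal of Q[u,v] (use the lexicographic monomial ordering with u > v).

Yes, the ideals are equal.

For a fixed monomial order, each ideal has a unique reduced Gröbner basis; comparing bases decides equality.
Buchberger on the first generating set:
f_1 = -5u + 5, LT = u.
f_2 = -2/3u + 8v - 22/3, LT = u.

S(f_1,f_2): lcm = u. S = 12v - 12.
  leading term v: no divisor's leading term divides it; move 12v to the remainder.
  leading term 1: no divisor's leading term divides it; move -12 to the remainder.
  remainder 12v - 12 ≠ 0; add g_3 = 12v - 12 to the basis.

The other S-polynomials (S(f_1,g_3), S(f_2,g_3)) all reduce to 0 modulo the current basis, so we have a Gröbner basis.
Inter-reduce: drop elements whose leading term is divisible by another's, tail-reduce, and make monic.
Reduced Gröbner basis: {u - 1, v - 1}.

Buchberger on the second generating set:
h_1 = -8/3u + 32v - 88/3, LT = u.
h_2 = 12u - 24v + 12, LT = u.

S(h_1,h_2): lcm = u. S = -10v + 10.
  leading term v: no divisor's leading term divides it; move -10v to the remainder.
  leading term 1: no divisor's leading term divides it; move 10 to the remainder.
  remainder -10v + 10 ≠ 0; add k_3 = -10v + 10 to the basis.

The other S-polynomials (S(h_1,k_3), S(h_2,k_3)) all reduce to 0 modulo the current basis, so we have a Gröbner basis.
Inter-reduce: drop elements whose leading term is divisible by another's, tail-reduce, and make monic.
Reduced Gröbner basis: {u - 1, v - 1}.

The two bases agree; hence the ideals are identical.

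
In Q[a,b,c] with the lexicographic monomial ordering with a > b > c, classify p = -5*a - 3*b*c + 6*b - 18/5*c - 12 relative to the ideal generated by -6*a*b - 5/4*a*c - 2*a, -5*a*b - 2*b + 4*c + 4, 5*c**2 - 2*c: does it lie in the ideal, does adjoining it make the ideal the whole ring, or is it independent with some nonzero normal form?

-5*a - 3*b*c + 6*b - 18/5*c - 12 lies in I (it reduces to 0).

First compute the reduced Gröbner basis of I by Buchberger's algorithm.
f_1 = -6*a*b - 5/4*a*c - 2*a, LT = a*b.
f_2 = -5*a*b - 2*b + 4*c + 4, LT = a*b.
f_3 = 5*c**2 - 2*c, LT = c**2.

S(f_1,f_2): lcm = a*b. S = 5/24*a*c + 1/3*a - 2/5*b + 4/5*c + 4/5.
  leading term a*c: no divisor's leading term divides it; move 5/24*a*c to the remainder.
  leading term a: no divisor's leading term divides it; move 1/3*a to the remainder.
  leading term b: no divisor's leading term divides it; move -2/5*b to the remainder.
  leading term c: no divisor's leading term divides it; move 4/5*c to the remainder.
  leading term 1: no divisor's leading term divides it; move 4/5 to the remainder.
  remainder 5/24*a*c + 1/3*a - 2/5*b + 4/5*c + 4/5 ≠ 0; add h_4 = 5/24*a*c + 1/3*a - 2/5*b + 4/5*c + 4/5 to the basis.

S(f_1,h_4): lcm = a*b*c. S = -8/5*a*b + 5/24*a*c**2 + 1/3*a*c + 48/25*b**2 - 96/25*b*c - 96/25*b.
  leading term a*b: subtract (4/15)·f_1 from -8/5*a*b + 5/24*a*c**2 + 1/3*a*c + 48/25*b**2 - 96/25*b*c - 96/25*b → 5/24*a*c**2 + 2/3*a*c + 8/15*a + 48/25*b**2 - 96/25*b*c - 96/25*b
  leading term a*c**2: subtract (1/24*a)·f_3 from 5/24*a*c**2 + 2/3*a*c + 8/15*a + 48/25*b**2 - 96/25*b*c - 96/25*b → 3/4*a*c + 8/15*a + 48/25*b**2 - 96/25*b*c - 96/25*b
  leading term a*c: subtract (18/5)·h_4 from 3/4*a*c + 8/15*a + 48/25*b**2 - 96/25*b*c - 96/25*b → -2/3*a + 48/25*b**2 - 96/25*b*c - 12/5*b - 72/25*c - 72/25
  leading term a: no divisor's leading term divides it; move -2/3*a to the remainder.
  leading term b**2: no divisor's leading term divides it; move 48/25*b**2 to the remainder.
  leading term b*c: no divisor's leading term divides it; move -96/25*b*c to the remainder.
  leading term b: no divisor's leading term divides it; move -12/5*b to the remainder.
  leading term c: no divisor's leading term divides it; move -72/25*c to the remainder.
  leading term 1: no divisor's leading term divides it; move -72/25 to the remainder.
  remainder -2/3*a + 48/25*b**2 - 96/25*b*c - 12/5*b - 72/25*c - 72/25 ≠ 0; add h_5 = -2/3*a + 48/25*b**2 - 96/25*b*c - 12/5*b - 72/25*c - 72/25 to the basis.

S(f_2,h_4): lcm = a*b*c. S = -8/5*a*b + 48/25*b**2 - 86/25*b*c - 96/25*b - 4/5*c**2 - 4/5*c.
  leading term a*b: subtract (4/15)·f_1 from -8/5*a*b + 48/25*b**2 - 86/25*b*c - 96/25*b - 4/5*c**2 - 4/5*c → 1/3*a*c + 8/15*a + 48/25*b**2 - 86/25*b*c - 96/25*b - 4/5*c**2 - 4/5*c
  leading term a*c: subtract (8/5)·h_4 from 1/3*a*c + 8/15*a + 48/25*b**2 - 86/25*b*c - 96/25*b - 4/5*c**2 - 4/5*c → 48/25*b**2 - 86/25*b*c - 16/5*b - 4/5*c**2 - 52/25*c - 32/25
  leading term b**2: no divisor's leading term divides it; move 48/25*b**2 to the remainder.
  leading term b*c: no divisor's leading term divides it; move -86/25*b*c to the remainder.
  leading term b: no divisor's leading term divides it; move -16/5*b to the remainder.
  leading term c**2: subtract (-4/25)·f_3 from -4/5*c**2 - 52/25*c - 32/25 → -12/5*c - 32/25
  leading term c: no divisor's leading term divides it; move -12/5*c to the remainder.
  leading term 1: no divisor's leading term divides it; move -32/25 to the remainder.
  remainder 48/25*b**2 - 86/25*b*c - 16/5*b - 12/5*c - 32/25 ≠ 0; add h_6 = 48/25*b**2 - 86/25*b*c - 16/5*b - 12/5*c - 32/25 to the basis.

The other S-polynomials (S(f_1,f_3), S(f_2,f_3), S(f_3,h_4), S(f_1,h_5), S(f_2,h_5), S(f_3,h_5), S(h_4,h_5), S(f_1,h_6), S(f_2,h_6), S(f_3,h_6), S(h_4,h_6), S(h_5,h_6)) all reduce to 0 modulo the current basis, so we have a Gröbner basis.
Inter-reduce: drop elements whose leading term is divisible by another's, tail-reduce, and make monic.
Reduced Gröbner basis: {a + 3/5*b*c - 6/5*b + 18/25*c + 12/5, b**2 - 43/24*b*c - 5/3*b - 5/4*c - 2/3, c**2 - 2/5*c}.
Label its elements g_1 = a + 3/5*b*c - 6/5*b + 18/25*c + 12/5, g_2 = b**2 - 43/24*b*c - 5/3*b - 5/4*c - 2/3, g_3 = c**2 - 2/5*c.

Reduce p = -5*a - 3*b*c + 6*b - 18/5*c - 12 modulo G:
  leading term a: subtract (-5)·g_1 from -5*a - 3*b*c + 6*b - 18/5*c - 12 → 0
  normal form = 0.
Since the normal form is 0, p ∈ I.

The remainder on division by a Gröbner basis is unique — it is the normal form.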